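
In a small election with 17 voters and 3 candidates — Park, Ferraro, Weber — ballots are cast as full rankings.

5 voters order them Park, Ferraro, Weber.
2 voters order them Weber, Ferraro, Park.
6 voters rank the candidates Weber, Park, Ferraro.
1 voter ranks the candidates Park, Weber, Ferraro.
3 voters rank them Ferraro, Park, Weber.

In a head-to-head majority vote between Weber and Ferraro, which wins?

Weber

Ballots ranking Weber above Ferraro: 2 + 6 + 1 = 9.
Ballots ranking Ferraro above Weber: 17 − 9 = 8.
Weber wins the head-to-head 9–8.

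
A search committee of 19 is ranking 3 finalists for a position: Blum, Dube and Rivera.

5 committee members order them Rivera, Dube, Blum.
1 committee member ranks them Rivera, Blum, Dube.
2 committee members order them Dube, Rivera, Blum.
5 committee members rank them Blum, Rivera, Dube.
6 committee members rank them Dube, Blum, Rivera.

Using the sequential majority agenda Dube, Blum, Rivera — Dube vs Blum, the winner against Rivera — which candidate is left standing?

Round 1: Dube vs Blum — 13–6, Dube advances.
Round 2: Dube vs Rivera — 8–11, Rivera advances.
The agenda winner is Rivera.

Rivera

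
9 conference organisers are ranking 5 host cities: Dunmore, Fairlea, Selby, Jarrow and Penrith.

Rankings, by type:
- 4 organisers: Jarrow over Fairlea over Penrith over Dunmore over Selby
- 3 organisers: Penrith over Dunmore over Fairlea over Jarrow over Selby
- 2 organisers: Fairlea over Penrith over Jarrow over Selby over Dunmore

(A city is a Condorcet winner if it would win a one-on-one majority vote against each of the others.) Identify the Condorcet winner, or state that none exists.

Fairlea

Head-to-head results (9 organisers):
Dunmore vs Fairlea: Fairlea, 6–3.
Dunmore vs Selby: Dunmore wins 7–2.
Dunmore vs Jarrow: Jarrow wins 6–3.
Dunmore vs Penrith: Penrith wins 9–0.
Fairlea vs Selby: Fairlea wins 9–0.
Fairlea vs Jarrow: Fairlea wins 5–4.
Fairlea vs Penrith: Fairlea wins 6–3.
Selby vs Jarrow: Jarrow, 9–0.
Selby–Penrith: Penrith 9–0.
Jarrow vs Penrith: Penrith wins 5–4.
Fairlea defeats every rival head-to-head and is the Condorcet winner.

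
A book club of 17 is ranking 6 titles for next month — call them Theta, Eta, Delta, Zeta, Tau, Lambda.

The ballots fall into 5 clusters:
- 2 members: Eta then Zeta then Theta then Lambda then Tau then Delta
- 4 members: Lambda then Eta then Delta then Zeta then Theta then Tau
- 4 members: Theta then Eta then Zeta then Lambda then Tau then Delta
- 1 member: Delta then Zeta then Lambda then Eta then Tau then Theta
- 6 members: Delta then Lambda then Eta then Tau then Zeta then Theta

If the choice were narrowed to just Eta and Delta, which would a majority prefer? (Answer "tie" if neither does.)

Eta

Ballots ranking Eta above Delta: 2 + 4 + 4 = 10.
Ballots ranking Delta above Eta: 17 − 10 = 7.
Eta wins the head-to-head 10–7.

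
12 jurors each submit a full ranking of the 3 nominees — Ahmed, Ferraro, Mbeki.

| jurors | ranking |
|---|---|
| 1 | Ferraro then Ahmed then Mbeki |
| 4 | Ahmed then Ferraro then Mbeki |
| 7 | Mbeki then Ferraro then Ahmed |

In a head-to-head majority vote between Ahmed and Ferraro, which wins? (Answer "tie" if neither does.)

Ballots ranking Ahmed above Ferraro: 4.
Ballots ranking Ferraro above Ahmed: 12 − 4 = 8.
Ferraro wins the head-to-head 8–4.

Ferraro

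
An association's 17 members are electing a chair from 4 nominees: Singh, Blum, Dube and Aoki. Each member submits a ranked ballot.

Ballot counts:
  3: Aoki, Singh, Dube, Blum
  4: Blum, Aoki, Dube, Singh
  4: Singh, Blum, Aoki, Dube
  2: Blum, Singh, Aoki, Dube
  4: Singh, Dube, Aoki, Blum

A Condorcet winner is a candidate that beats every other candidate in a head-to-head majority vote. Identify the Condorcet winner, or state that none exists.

Pairwise majorities:
Singh vs Blum: 3+4+4 = 11 for Singh, 6 for Blum — Singh by 11–6.
Singh vs Dube: 13 to 4, Singh.
Singh vs Aoki: Singh is ranked higher on 4+2+4 = 10 ballots, Aoki on 7. Singh wins 10–7.
Blum vs Dube: 4+4+2 = 10 for Blum, 7 for Dube — Blum by 10–7.
Blum vs Aoki: Blum preferred on 4+4+2 = 10 ballots; Blum wins 10–7.
Dube vs Aoki: Dube is ranked higher on 4 ballots, Aoki on 13. Aoki wins 13–4.
Only Singh has no losses; Singh is the Condorcet winner.

Singh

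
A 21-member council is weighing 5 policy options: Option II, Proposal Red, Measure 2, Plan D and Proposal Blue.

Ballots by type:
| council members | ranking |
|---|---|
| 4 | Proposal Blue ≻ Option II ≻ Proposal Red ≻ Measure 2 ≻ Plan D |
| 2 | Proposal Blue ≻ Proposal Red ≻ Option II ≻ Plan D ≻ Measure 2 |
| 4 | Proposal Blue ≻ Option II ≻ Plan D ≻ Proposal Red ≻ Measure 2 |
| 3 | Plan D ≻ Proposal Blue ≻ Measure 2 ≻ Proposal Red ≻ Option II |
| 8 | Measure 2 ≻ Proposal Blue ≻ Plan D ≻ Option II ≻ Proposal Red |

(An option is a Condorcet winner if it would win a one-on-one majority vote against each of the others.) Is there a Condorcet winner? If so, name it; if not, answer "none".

Head-to-head results (21 council members):
Option II vs Proposal Red: 4+4+8 = 16 for Option II, 5 for Proposal Red — Option II by 16–5.
Option II vs Measure 2: 4+2+4 = 10 for Option II, 11 for Measure 2 — Measure 2 by 11–10.
Option II vs Plan D: 10 to 11, Plan D.
Option II vs Proposal Blue: Option II is ranked higher on 0 ballots, Proposal Blue on 21. Proposal Blue wins 21–0.
Proposal Red vs Measure 2: Proposal Red preferred on 4+2+4 = 10 ballots; Measure 2 wins 11–10.
Proposal Red vs Plan D: Proposal Red preferred on 4+2 = 6 ballots; Plan D wins 15–6.
Proposal Red vs Proposal Blue: 0 to 21, Proposal Blue.
Measure 2 vs Plan D: 4+8 = 12 for Measure 2, 9 for Plan D — Measure 2 by 12–9.
Measure 2 vs Proposal Blue: Measure 2 is ranked higher on 8 ballots, Proposal Blue on 13. Proposal Blue wins 13–8.
Plan D vs Proposal Blue: Plan D preferred on 3 ballots; Proposal Blue wins 18–3.
Only Proposal Blue has no losses; Proposal Blue is the Condorcet winner.

Proposal Blue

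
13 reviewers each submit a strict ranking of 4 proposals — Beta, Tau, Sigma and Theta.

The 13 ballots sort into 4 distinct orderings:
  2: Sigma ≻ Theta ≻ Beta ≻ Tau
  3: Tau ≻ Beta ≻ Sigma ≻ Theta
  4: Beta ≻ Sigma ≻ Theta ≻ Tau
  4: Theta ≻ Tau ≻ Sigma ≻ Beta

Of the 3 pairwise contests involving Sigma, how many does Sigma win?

Sigma against each rival (13 reviewers):
Sigma vs Beta: Beta, 7–6.
Sigma vs Tau: Sigma preferred on 2+4 = 6 ballots; Tau wins 7–6.
Sigma vs Theta: 9 to 4, Sigma.
Sigma beats Theta; loses to Beta, Tau — 1 pairwise win.

1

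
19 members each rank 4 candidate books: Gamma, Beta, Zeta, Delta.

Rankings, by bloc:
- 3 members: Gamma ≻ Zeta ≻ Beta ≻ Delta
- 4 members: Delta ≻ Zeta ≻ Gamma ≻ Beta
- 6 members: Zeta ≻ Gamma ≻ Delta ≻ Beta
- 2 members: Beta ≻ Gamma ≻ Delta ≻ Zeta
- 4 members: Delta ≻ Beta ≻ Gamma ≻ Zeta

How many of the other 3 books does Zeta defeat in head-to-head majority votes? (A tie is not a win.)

Zeta against each rival (19 members):
Zeta vs Gamma: Zeta is ranked higher on 4+6 = 10 ballots, Gamma on 9. Zeta wins 10–9.
Zeta vs Beta: 3+4+6 = 13 for Zeta, 6 for Beta — Zeta by 13–6.
Zeta vs Delta: Zeta is ranked higher on 3+6 = 9 ballots, Delta on 10. Delta wins 10–9.
Zeta beats Gamma, Beta; loses to Delta — 2 pairwise wins.

2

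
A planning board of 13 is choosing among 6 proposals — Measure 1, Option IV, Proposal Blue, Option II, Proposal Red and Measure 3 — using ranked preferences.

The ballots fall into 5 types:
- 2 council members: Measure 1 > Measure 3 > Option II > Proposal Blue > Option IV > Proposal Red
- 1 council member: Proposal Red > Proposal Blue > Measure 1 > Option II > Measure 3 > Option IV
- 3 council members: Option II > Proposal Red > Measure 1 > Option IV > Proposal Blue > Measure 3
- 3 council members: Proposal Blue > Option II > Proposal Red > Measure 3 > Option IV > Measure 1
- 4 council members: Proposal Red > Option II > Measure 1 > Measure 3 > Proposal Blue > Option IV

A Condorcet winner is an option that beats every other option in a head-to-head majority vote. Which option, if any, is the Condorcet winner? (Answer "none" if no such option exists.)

Pairwise majorities:
Measure 1 vs Option IV: Measure 1 wins 10–3.
Measure 1 vs Proposal Blue: 2+3+4 = 9 for Measure 1, 4 for Proposal Blue — Measure 1 by 9–4.
Measure 1–Option II: Option II 10–3.
Measure 1–Proposal Red: Proposal Red 11–2.
Measure 1 vs Measure 3: Measure 1 wins 10–3.
Option IV vs Proposal Blue: Option IV is ranked higher on 3 ballots, Proposal Blue on 10. Proposal Blue wins 10–3.
Option IV vs Option II: Option II wins 13–0.
Option IV–Proposal Red: Proposal Red 11–2.
Option IV vs Measure 3: Measure 3 wins 10–3.
Proposal Blue vs Option II: 1+3 = 4 for Proposal Blue, 9 for Option II — Option II by 9–4.
Proposal Blue vs Proposal Red: Proposal Blue preferred on 2+3 = 5 ballots; Proposal Red wins 8–5.
Proposal Blue vs Measure 3: Proposal Blue, 7–6.
Option II vs Proposal Red: 2+3+3 = 8 for Option II, 5 for Proposal Red — Option II by 8–5.
Option II vs Measure 3: Option II is ranked higher on 1+3+3+4 = 11 ballots, Measure 3 on 2. Option II wins 11–2.
Proposal Red vs Measure 3: Proposal Red wins 11–2.
Only Option II has no losses; Option II is the Condorcet winner.

Option II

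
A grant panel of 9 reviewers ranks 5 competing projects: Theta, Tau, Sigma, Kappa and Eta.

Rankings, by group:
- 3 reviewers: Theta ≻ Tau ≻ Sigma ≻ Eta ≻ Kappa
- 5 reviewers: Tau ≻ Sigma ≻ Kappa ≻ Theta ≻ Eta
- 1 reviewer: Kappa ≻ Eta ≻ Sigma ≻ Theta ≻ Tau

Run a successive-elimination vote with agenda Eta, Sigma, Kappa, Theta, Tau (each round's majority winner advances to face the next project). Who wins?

Tau

Round 1: Eta vs Sigma — 1–8, Sigma advances.
Round 2: Sigma vs Kappa — 8–1, Sigma advances.
Round 3: Sigma vs Theta — 6–3, Sigma advances.
Round 4: Sigma vs Tau — 1–8, Tau advances.
The agenda winner is Tau.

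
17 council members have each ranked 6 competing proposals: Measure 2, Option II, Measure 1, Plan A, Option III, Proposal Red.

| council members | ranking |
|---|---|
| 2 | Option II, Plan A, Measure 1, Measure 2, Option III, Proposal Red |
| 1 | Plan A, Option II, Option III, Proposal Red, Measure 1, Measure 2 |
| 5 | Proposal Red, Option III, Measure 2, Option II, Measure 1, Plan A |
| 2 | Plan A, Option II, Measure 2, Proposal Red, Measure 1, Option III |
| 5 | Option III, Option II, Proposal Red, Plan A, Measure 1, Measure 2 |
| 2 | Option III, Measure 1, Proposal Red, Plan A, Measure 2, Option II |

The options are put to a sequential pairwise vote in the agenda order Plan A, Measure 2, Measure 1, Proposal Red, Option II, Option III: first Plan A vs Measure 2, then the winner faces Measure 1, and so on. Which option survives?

Option III

Round 1: Plan A vs Measure 2 — 12–5, Plan A advances.
Round 2: Plan A vs Measure 1 — 10–7, Plan A advances.
Round 3: Plan A vs Proposal Red — 5–12, Proposal Red advances.
Round 4: Proposal Red vs Option II — 7–10, Option II advances.
Round 5: Option II vs Option III — 5–12, Option III advances.
Option III survives the agenda.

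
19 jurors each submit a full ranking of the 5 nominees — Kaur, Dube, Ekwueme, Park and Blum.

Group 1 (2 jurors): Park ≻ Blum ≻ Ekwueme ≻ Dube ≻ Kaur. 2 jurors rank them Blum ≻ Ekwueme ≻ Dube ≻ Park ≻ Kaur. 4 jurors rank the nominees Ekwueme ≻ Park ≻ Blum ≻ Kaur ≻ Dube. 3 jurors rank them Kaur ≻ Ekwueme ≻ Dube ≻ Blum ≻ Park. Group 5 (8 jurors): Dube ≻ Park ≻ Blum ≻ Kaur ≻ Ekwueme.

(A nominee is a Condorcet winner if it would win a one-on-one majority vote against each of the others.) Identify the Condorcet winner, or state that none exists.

Head-to-head results (19 jurors):
Kaur vs Dube: 4+3 = 7 for Kaur, 12 for Dube — Dube by 12–7.
Kaur vs Ekwueme: Kaur preferred on 3+8 = 11 ballots; Kaur wins 11–8.
Kaur vs Park: 3 to 16, Park.
Kaur vs Blum: Kaur preferred on 3 ballots; Blum wins 16–3.
Dube vs Ekwueme: 8 for Dube, 11 for Ekwueme — Ekwueme by 11–8.
Dube vs Park: 13 to 6, Dube.
Dube vs Blum: Dube is ranked higher on 3+8 = 11 ballots, Blum on 8. Dube wins 11–8.
Ekwueme vs Park: 9 to 10, Park.
Ekwueme vs Blum: 4+3 = 7 for Ekwueme, 12 for Blum — Blum by 12–7.
Park vs Blum: 2+4+8 = 14 for Park, 5 for Blum — Park by 14–5.
No nominee is unbeaten: Kaur loses to Dube; Dube loses to Ekwueme; Ekwueme loses to Kaur; Park loses to Dube; Blum loses to Dube. In particular Kaur beats Ekwueme beats Dube beats Kaur is a majority cycle — no Condorcet winner exists.

none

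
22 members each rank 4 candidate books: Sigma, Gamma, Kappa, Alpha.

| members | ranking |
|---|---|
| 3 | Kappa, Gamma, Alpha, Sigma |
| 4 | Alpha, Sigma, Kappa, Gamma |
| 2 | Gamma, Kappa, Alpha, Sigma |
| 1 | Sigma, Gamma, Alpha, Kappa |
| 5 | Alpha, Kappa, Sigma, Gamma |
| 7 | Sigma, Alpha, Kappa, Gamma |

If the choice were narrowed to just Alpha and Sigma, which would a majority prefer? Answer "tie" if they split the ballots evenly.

Ballots ranking Alpha above Sigma: 3 + 4 + 2 + 5 = 14.
Ballots ranking Sigma above Alpha: 22 − 14 = 8.
Alpha wins the head-to-head 14–8.

Alpha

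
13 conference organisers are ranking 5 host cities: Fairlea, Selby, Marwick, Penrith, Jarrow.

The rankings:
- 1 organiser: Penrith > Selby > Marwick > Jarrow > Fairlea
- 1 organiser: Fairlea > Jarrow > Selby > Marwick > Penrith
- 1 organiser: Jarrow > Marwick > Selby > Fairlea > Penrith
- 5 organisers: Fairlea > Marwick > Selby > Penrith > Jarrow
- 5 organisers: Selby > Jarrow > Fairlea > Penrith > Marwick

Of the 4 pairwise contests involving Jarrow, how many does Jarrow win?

Jarrow against each rival (13 organisers):
Jarrow vs Fairlea: Jarrow wins 7–6.
Jarrow vs Selby: Selby wins 11–2.
Jarrow vs Marwick: Jarrow, 7–6.
Jarrow vs Penrith: 7 to 6, Jarrow.
Jarrow beats Fairlea, Marwick, Penrith; loses to Selby — 3 pairwise wins.

3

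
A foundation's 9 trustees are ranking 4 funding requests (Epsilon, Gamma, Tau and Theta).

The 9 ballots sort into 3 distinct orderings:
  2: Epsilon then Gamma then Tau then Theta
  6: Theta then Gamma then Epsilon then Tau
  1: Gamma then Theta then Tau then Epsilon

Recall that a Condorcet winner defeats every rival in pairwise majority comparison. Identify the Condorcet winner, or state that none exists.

Check each pair by majority over 9 ballots:
Epsilon vs Gamma: Epsilon is ranked higher on 2 ballots, Gamma on 7. Gamma wins 7–2.
Epsilon vs Tau: Epsilon is ranked higher on 2+6 = 8 ballots, Tau on 1. Epsilon wins 8–1.
Epsilon vs Theta: 2 to 7, Theta.
Gamma vs Tau: 2+6+1 = 9 for Gamma, 0 for Tau — Gamma by 9–0.
Gamma vs Theta: 2+1 = 3 for Gamma, 6 for Theta — Theta by 6–3.
Tau vs Theta: 2 to 7, Theta.
Only Theta has no losses; Theta is the Condorcet winner.

Theta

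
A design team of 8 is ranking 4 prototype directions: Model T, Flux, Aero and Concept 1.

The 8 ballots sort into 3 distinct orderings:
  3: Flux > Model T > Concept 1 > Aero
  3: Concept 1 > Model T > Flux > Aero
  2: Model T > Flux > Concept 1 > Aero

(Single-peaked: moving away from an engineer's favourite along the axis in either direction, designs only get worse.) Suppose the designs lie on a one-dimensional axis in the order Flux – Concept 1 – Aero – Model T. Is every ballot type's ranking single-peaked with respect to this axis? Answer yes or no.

Axis positions: Flux=1, Concept 1=2, Aero=3, Model T=4.
Ballot type 1: ranking walks positions 1-4-2-3; Model T is ranked above Concept 1 even though Concept 1 lies between Model T and the peak Flux on the axis — preferences dip and rise again. Not single-peaked.
Ballot type 2: ranking walks positions 2-4-1-3; Model T is ranked above Aero even though Aero lies between Model T and the peak Concept 1 on the axis — preferences dip and rise again. Not single-peaked.
Ballot type 3: ranking walks positions 4-1-2-3; Flux is ranked above Aero even though Aero lies between Flux and the peak Model T on the axis — preferences dip and rise again. Not single-peaked.
Ballot type 1 violates single-peakedness, so the profile is not single-peaked on this axis.

no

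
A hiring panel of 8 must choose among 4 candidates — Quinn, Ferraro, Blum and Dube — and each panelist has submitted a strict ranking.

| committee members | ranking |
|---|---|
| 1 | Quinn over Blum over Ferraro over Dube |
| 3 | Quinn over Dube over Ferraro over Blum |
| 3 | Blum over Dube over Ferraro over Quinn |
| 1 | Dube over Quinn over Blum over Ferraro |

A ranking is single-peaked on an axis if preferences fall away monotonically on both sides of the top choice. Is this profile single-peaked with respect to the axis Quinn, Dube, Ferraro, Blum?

no

Axis positions: Quinn=1, Dube=2, Ferraro=3, Blum=4.
Bloc 1: ranking walks positions 1-4-3-2; Blum is ranked above Dube even though Dube lies between Blum and the peak Quinn on the axis — preferences dip and rise again. Not single-peaked.
Bloc 2 (peak Quinn at position 1): ranking walks positions 1-2-3-4, expanding outward from the peak — single-peaked.
Bloc 3: ranking walks positions 4-2-3-1; Dube is ranked above Ferraro even though Ferraro lies between Dube and the peak Blum on the axis — preferences dip and rise again. Not single-peaked.
Bloc 4: ranking walks positions 2-1-4-3; Blum is ranked above Ferraro even though Ferraro lies between Blum and the peak Dube on the axis — preferences dip and rise again. Not single-peaked.
Bloc 1 violates single-peakedness, so the profile is not single-peaked on this axis.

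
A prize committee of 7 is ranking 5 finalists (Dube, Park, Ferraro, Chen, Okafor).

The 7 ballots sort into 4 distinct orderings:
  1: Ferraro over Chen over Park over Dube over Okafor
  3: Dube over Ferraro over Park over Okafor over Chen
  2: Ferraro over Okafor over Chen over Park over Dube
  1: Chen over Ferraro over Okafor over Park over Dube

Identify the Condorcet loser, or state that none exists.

none

Head-to-head results (7 jurors):
Dube vs Park: Dube is ranked higher on 3 ballots, Park on 4. Park wins 4–3.
Dube vs Ferraro: Ferraro, 4–3.
Dube vs Chen: 3 to 4, Chen.
Dube vs Okafor: Dube preferred on 1+3 = 4 ballots; Dube wins 4–3.
Park vs Ferraro: Park preferred on 0 ballots; Ferraro wins 7–0.
Park vs Chen: 3 to 4, Chen.
Park vs Okafor: Park, 4–3.
Ferraro vs Chen: Ferraro wins 6–1.
Ferraro vs Okafor: Ferraro preferred on 1+3+2+1 = 7 ballots; Ferraro wins 7–0.
Chen–Okafor: Okafor 5–2.
Every nominee wins at least one matchup (Dube beats Okafor; Park beats Dube; Ferraro beats Dube; Chen beats Dube; Okafor beats Chen), so there is no Condorcet loser.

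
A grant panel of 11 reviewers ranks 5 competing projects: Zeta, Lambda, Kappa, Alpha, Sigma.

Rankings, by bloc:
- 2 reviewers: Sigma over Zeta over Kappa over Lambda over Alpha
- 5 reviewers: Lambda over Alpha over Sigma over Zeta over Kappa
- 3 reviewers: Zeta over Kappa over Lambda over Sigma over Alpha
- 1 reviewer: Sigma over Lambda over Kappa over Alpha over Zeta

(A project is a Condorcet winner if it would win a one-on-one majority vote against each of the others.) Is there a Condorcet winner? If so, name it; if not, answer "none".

Lambda

Check each pair by majority over 11 ballots:
Zeta vs Lambda: 2+3 = 5 for Zeta, 6 for Lambda — Lambda by 6–5.
Zeta vs Kappa: Zeta, 10–1.
Zeta vs Alpha: Alpha wins 6–5.
Zeta vs Sigma: Sigma, 8–3.
Lambda vs Kappa: Lambda preferred on 5+1 = 6 ballots; Lambda wins 6–5.
Lambda vs Alpha: Lambda preferred on 2+5+3+1 = 11 ballots; Lambda wins 11–0.
Lambda vs Sigma: Lambda preferred on 5+3 = 8 ballots; Lambda wins 8–3.
Kappa vs Alpha: Kappa is ranked higher on 2+3+1 = 6 ballots, Alpha on 5. Kappa wins 6–5.
Kappa vs Sigma: Kappa is ranked higher on 3 ballots, Sigma on 8. Sigma wins 8–3.
Alpha–Sigma: Sigma 6–5.
Lambda wins every pairwise contest, so Lambda is the Condorcet winner.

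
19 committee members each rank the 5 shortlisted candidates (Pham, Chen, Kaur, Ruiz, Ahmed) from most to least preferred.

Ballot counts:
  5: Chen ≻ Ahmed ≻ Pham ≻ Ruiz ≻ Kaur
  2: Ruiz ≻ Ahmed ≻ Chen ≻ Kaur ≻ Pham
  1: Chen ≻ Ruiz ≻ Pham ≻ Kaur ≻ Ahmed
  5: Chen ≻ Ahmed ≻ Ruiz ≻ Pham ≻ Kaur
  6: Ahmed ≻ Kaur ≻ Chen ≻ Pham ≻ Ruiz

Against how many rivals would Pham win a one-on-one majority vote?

Pham against each rival (19 committee members):
Pham vs Chen: Chen, 19–0.
Pham vs Kaur: Pham wins 11–8.
Pham–Ruiz: Pham 11–8.
Pham vs Ahmed: 1 to 18, Ahmed.
Pham beats Kaur, Ruiz; loses to Chen, Ahmed — 2 pairwise wins.

2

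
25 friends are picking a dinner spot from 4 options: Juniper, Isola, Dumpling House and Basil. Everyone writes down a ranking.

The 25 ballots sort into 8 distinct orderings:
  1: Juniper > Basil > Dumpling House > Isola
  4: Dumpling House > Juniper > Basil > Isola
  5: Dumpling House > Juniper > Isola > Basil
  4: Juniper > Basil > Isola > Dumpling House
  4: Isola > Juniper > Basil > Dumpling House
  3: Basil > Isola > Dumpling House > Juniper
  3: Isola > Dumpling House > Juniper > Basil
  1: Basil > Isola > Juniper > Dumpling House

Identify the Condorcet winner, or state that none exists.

none

Head-to-head results (25 friends):
Juniper–Isola: Juniper 14–11.
Juniper vs Dumpling House: Juniper preferred on 1+4+4+1 = 10 ballots; Dumpling House wins 15–10.
Juniper vs Basil: Juniper, 21–4.
Isola vs Dumpling House: Isola preferred on 4+4+3+3+1 = 15 ballots; Isola wins 15–10.
Isola vs Basil: Basil wins 13–12.
Dumpling House vs Basil: Basil, 13–12.
No restaurant is unbeaten: Juniper loses to Dumpling House; Isola loses to Juniper; Dumpling House loses to Isola; Basil loses to Juniper. In particular Juniper beats Isola beats Dumpling House beats Juniper is a majority cycle — no Condorcet winner exists.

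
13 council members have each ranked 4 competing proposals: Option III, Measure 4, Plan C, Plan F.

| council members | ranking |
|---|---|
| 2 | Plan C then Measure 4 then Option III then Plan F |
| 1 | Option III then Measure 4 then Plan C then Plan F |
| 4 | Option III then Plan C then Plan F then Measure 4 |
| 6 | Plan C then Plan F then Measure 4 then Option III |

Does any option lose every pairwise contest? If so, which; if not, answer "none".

none

Pairwise majorities:
Option III vs Measure 4: Measure 4 wins 8–5.
Option III vs Plan C: Option III preferred on 1+4 = 5 ballots; Plan C wins 8–5.
Option III vs Plan F: Option III, 7–6.
Measure 4 vs Plan C: 1 for Measure 4, 12 for Plan C — Plan C by 12–1.
Measure 4 vs Plan F: Measure 4 is ranked higher on 2+1 = 3 ballots, Plan F on 10. Plan F wins 10–3.
Plan C vs Plan F: 13 to 0, Plan C.
Every option wins at least one matchup (Option III beats Plan F; Measure 4 beats Option III; Plan C beats Option III; Plan F beats Measure 4), so there is no Condorcet loser.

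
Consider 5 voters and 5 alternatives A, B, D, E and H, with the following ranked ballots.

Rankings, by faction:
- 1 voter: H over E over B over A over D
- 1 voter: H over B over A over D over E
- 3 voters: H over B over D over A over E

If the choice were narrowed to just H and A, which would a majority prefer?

H

Ballots ranking H above A: 1 + 1 + 3 = 5.
Ballots ranking A above H: 5 − 5 = 0.
H wins the head-to-head 5–0.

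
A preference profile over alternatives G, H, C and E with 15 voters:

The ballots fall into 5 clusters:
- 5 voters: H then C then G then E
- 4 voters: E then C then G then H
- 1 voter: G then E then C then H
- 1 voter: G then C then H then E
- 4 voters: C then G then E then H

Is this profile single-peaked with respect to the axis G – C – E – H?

Axis positions: G=1, C=2, E=3, H=4.
Cluster 1: ranking walks positions 4-2-1-3; C is ranked above E even though E lies between C and the peak H on the axis — preferences dip and rise again. Not single-peaked.
Cluster 2 (peak E at position 3): ranking walks positions 3-2-1-4, expanding outward from the peak — single-peaked.
Cluster 3: ranking walks positions 1-3-2-4; E is ranked above C even though C lies between E and the peak G on the axis — preferences dip and rise again. Not single-peaked.
Cluster 4: ranking walks positions 1-2-4-3; H is ranked above E even though E lies between H and the peak G on the axis — preferences dip and rise again. Not single-peaked.
Cluster 5 (peak C at position 2): ranking walks positions 2-1-3-4, expanding outward from the peak — single-peaked.
Cluster 1 violates single-peakedness, so the profile is not single-peaked on this axis.

no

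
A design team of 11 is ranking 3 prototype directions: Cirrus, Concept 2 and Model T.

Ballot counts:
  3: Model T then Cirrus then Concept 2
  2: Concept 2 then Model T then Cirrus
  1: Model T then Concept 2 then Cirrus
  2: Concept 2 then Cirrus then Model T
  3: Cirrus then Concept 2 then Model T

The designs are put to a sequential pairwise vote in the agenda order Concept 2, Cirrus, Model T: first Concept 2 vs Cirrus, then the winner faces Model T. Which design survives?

Round 1: Concept 2 vs Cirrus — 5–6, Cirrus advances.
Round 2: Cirrus vs Model T — 5–6, Model T advances.
Model T survives the agenda.

Model T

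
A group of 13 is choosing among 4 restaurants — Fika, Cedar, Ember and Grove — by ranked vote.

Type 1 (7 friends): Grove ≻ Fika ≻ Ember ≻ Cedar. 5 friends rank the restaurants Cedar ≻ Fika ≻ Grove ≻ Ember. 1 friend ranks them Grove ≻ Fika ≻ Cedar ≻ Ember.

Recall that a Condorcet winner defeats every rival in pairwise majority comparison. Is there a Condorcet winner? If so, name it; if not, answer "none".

Pairwise majorities:
Fika–Cedar: Fika 8–5.
Fika vs Ember: Fika wins 13–0.
Fika vs Grove: Grove, 8–5.
Cedar vs Ember: Ember wins 7–6.
Cedar–Grove: Grove 8–5.
Ember vs Grove: Grove, 13–0.
Grove beats each of Fika, Cedar, Ember — Grove is the Condorcet winner.

Grove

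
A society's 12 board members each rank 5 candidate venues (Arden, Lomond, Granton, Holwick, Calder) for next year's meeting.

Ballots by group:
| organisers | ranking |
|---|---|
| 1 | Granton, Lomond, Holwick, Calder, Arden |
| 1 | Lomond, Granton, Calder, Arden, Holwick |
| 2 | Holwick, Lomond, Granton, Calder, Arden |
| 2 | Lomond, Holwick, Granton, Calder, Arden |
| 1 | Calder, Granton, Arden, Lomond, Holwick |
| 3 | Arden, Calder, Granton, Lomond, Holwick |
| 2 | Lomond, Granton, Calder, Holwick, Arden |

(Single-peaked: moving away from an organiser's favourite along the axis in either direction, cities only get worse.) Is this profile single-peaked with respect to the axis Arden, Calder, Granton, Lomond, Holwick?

Axis positions: Arden=1, Calder=2, Granton=3, Lomond=4, Holwick=5.
Group 1 (peak Granton at position 3): ranking walks positions 3-4-5-2-1, expanding outward from the peak — single-peaked.
Group 2 (peak Lomond at position 4): ranking walks positions 4-3-2-1-5, expanding outward from the peak — single-peaked.
Group 3 (peak Holwick at position 5): ranking walks positions 5-4-3-2-1, expanding outward from the peak — single-peaked.
Group 4 (peak Lomond at position 4): ranking walks positions 4-5-3-2-1, expanding outward from the peak — single-peaked.
Group 5 (peak Calder at position 2): ranking walks positions 2-3-1-4-5, expanding outward from the peak — single-peaked.
Group 6 (peak Arden at position 1): ranking walks positions 1-2-3-4-5, expanding outward from the peak — single-peaked.
Group 7 (peak Lomond at position 4): ranking walks positions 4-3-2-5-1, expanding outward from the peak — single-peaked.
Every ranking is single-peaked on this axis.

yes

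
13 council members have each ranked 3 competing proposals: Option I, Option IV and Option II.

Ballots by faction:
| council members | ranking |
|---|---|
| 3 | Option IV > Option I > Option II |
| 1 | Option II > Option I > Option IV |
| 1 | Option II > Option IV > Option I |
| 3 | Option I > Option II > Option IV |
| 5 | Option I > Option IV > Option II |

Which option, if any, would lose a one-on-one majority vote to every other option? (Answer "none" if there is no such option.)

Pairwise majorities:
Option I vs Option IV: Option I wins 9–4.
Option I vs Option II: 3+3+5 = 11 for Option I, 2 for Option II — Option I by 11–2.
Option IV vs Option II: Option IV wins 8–5.
Only Option II has no wins; Option II is the Condorcet loser.

Option II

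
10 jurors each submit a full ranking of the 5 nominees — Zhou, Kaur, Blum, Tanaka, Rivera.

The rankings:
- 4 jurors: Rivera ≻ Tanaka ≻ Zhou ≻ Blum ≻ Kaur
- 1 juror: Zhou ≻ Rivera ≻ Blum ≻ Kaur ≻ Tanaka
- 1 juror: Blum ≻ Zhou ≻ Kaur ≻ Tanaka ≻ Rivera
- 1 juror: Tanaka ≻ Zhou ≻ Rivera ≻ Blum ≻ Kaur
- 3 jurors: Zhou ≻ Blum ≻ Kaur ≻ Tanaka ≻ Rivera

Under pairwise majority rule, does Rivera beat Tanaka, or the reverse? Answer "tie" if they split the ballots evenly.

Ballots ranking Rivera above Tanaka: 4 + 1 = 5.
Ballots ranking Tanaka above Rivera: 10 − 5 = 5.
5–5: the pair ties.

tie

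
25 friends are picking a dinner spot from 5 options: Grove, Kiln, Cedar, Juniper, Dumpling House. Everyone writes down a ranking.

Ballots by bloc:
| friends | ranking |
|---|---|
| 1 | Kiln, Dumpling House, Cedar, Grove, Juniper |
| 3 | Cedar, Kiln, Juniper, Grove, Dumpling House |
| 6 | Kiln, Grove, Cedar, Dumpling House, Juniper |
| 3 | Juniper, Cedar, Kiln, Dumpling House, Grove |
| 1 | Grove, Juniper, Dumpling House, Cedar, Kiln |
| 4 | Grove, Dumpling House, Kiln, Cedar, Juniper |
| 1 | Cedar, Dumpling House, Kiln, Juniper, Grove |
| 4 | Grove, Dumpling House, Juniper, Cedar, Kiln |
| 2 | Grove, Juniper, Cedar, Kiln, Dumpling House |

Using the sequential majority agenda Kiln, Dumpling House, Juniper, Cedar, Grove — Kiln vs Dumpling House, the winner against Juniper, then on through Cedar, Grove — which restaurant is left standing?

Round 1: Kiln vs Dumpling House — 15–10, Kiln advances.
Round 2: Kiln vs Juniper — 15–10, Kiln advances.
Round 3: Kiln vs Cedar — 11–14, Cedar advances.
Round 4: Cedar vs Grove — 8–17, Grove advances.
Grove survives the agenda.

Grove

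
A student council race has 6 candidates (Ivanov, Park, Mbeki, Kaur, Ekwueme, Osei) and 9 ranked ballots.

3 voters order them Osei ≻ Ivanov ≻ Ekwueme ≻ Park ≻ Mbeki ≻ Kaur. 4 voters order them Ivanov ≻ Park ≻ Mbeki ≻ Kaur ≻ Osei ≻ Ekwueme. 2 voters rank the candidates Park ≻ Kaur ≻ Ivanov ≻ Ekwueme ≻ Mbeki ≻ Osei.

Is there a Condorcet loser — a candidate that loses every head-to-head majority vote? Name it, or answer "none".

Pairwise majorities:
Ivanov vs Park: Ivanov wins 7–2.
Ivanov vs Mbeki: Ivanov is ranked higher on 3+4+2 = 9 ballots, Mbeki on 0. Ivanov wins 9–0.
Ivanov vs Kaur: Ivanov is ranked higher on 3+4 = 7 ballots, Kaur on 2. Ivanov wins 7–2.
Ivanov vs Ekwueme: Ivanov, 9–0.
Ivanov vs Osei: Ivanov wins 6–3.
Park vs Mbeki: Park is ranked higher on 3+4+2 = 9 ballots, Mbeki on 0. Park wins 9–0.
Park vs Kaur: Park wins 9–0.
Park vs Ekwueme: Park preferred on 4+2 = 6 ballots; Park wins 6–3.
Park vs Osei: Park is ranked higher on 4+2 = 6 ballots, Osei on 3. Park wins 6–3.
Mbeki vs Kaur: 7 to 2, Mbeki.
Mbeki vs Ekwueme: 4 for Mbeki, 5 for Ekwueme — Ekwueme by 5–4.
Mbeki vs Osei: Mbeki wins 6–3.
Kaur vs Ekwueme: Kaur wins 6–3.
Kaur vs Osei: Kaur, 6–3.
Ekwueme vs Osei: Ekwueme preferred on 2 ballots; Osei wins 7–2.
Each candidate has at least one pairwise win (Ivanov beats Park; Park beats Mbeki; Mbeki beats Kaur; Kaur beats Ekwueme; Ekwueme beats Mbeki; Osei beats Ekwueme) — no Condorcet loser.

none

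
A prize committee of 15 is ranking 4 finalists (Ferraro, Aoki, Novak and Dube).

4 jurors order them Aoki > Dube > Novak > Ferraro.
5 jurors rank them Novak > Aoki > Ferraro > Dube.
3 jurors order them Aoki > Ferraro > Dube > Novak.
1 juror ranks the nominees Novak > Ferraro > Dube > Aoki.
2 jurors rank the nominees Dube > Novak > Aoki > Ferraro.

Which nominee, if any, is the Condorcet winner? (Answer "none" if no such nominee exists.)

Check each pair by majority over 15 ballots:
Ferraro vs Aoki: Aoki, 14–1.
Ferraro–Novak: Novak 12–3.
Ferraro vs Dube: Ferraro wins 9–6.
Aoki vs Novak: Novak, 8–7.
Aoki vs Dube: Aoki, 12–3.
Novak–Dube: Dube 9–6.
Every nominee loses at least once (Ferraro loses to Aoki; Aoki loses to Novak; Novak loses to Dube; Dube loses to Ferraro). The majority relation contains the cycle Ferraro → Dube → Novak → Ferraro, so there is no Condorcet winner.

none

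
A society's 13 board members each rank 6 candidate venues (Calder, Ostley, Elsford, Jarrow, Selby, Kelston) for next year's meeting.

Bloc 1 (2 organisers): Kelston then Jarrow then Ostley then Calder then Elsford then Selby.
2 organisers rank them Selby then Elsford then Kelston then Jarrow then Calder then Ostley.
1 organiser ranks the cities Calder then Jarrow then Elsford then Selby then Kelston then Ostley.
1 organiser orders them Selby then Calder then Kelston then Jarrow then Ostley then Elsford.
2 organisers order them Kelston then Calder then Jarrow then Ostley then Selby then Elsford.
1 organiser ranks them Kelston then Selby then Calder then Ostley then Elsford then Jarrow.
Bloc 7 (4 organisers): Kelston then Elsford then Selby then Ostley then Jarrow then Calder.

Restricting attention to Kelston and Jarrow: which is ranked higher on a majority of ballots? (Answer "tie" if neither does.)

Ballots ranking Kelston above Jarrow: 2 + 2 + 1 + 2 + 1 + 4 = 12.
Ballots ranking Jarrow above Kelston: 13 − 12 = 1.
Kelston wins the head-to-head 12–1.

Kelston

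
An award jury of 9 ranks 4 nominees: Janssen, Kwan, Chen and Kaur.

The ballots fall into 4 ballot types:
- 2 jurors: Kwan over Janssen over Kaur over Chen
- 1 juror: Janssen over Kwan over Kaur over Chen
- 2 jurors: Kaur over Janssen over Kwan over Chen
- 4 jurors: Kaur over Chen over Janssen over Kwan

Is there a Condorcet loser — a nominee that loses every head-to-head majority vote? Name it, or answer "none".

Pairwise majorities:
Janssen vs Kwan: 1+2+4 = 7 for Janssen, 2 for Kwan — Janssen by 7–2.
Janssen vs Chen: Janssen, 5–4.
Janssen vs Kaur: Kaur, 6–3.
Kwan vs Chen: 2+1+2 = 5 for Kwan, 4 for Chen — Kwan by 5–4.
Kwan vs Kaur: Kaur, 6–3.
Chen vs Kaur: Chen preferred on 0 ballots; Kaur wins 9–0.
Chen loses to every other nominee — it is the Condorcet loser.

Chen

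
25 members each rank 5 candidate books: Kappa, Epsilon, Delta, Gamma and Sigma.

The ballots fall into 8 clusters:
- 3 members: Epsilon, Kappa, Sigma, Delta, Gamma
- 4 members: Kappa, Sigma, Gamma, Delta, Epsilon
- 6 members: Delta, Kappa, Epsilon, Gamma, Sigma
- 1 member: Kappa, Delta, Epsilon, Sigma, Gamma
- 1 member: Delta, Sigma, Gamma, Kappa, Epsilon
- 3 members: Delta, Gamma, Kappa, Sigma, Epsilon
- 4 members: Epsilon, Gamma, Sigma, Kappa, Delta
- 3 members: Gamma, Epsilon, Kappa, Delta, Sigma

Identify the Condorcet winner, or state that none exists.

Kappa

Pairwise majorities:
Kappa vs Epsilon: Kappa wins 15–10.
Kappa–Delta: Kappa 15–10.
Kappa vs Gamma: Kappa wins 14–11.
Kappa vs Sigma: Kappa, 20–5.
Epsilon–Delta: Delta 15–10.
Epsilon–Gamma: Epsilon 14–11.
Epsilon vs Sigma: Epsilon wins 17–8.
Delta vs Gamma: Delta, 14–11.
Delta vs Sigma: Delta, 14–11.
Gamma vs Sigma: Gamma, 16–9.
Kappa beats each of Epsilon, Delta, Gamma, Sigma — Kappa is the Condorcet winner.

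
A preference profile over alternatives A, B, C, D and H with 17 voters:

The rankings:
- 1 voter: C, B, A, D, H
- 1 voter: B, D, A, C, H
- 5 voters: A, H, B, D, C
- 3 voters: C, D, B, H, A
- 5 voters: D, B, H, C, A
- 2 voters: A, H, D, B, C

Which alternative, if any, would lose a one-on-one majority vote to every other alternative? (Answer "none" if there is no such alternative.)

none

Pairwise majorities:
A–B: B 10–7.
A vs C: C wins 9–8.
A vs D: A is ranked higher on 1+5+2 = 8 ballots, D on 9. D wins 9–8.
A vs H: A, 9–8.
B vs C: B preferred on 1+5+5+2 = 13 ballots; B wins 13–4.
B vs D: B preferred on 1+1+5 = 7 ballots; D wins 10–7.
B vs H: 1+1+3+5 = 10 for B, 7 for H — B by 10–7.
C vs D: D wins 13–4.
C–H: H 12–5.
D vs H: D is ranked higher on 1+1+3+5 = 10 ballots, H on 7. D wins 10–7.
Each alternative has at least one pairwise win (A beats H; B beats A; C beats A; D beats A; H beats C) — no Condorcet loser.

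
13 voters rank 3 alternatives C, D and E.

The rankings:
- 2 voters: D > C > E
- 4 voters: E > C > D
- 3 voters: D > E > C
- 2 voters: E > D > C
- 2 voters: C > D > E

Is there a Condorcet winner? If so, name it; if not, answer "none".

Check each pair by majority over 13 ballots:
C–D: D 7–6.
C vs E: E, 9–4.
D vs E: 7 to 6, D.
D defeats every rival head-to-head and is the Condorcet winner.

D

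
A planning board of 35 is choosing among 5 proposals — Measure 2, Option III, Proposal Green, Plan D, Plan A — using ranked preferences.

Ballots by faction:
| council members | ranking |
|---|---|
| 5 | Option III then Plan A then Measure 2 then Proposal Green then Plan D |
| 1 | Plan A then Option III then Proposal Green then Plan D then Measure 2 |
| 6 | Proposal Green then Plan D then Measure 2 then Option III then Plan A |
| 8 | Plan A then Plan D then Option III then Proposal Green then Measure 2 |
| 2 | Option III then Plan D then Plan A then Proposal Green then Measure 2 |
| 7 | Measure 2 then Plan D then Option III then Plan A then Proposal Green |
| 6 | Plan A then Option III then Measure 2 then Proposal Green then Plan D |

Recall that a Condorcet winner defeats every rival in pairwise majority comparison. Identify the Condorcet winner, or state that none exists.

Check each pair by majority over 35 ballots:
Measure 2–Option III: Option III 22–13.
Measure 2 vs Proposal Green: Measure 2 wins 18–17.
Measure 2–Plan D: Measure 2 18–17.
Measure 2 vs Plan A: Plan A, 22–13.
Option III–Proposal Green: Option III 29–6.
Option III vs Plan D: Plan D wins 21–14.
Option III vs Plan A: Option III wins 20–15.
Proposal Green vs Plan D: Proposal Green wins 18–17.
Proposal Green–Plan A: Plan A 29–6.
Plan D vs Plan A: Plan A, 20–15.
Every option loses at least once (Measure 2 loses to Option III; Option III loses to Plan D; Proposal Green loses to Measure 2; Plan D loses to Measure 2; Plan A loses to Option III). The majority relation contains the cycle Measure 2 > Plan D > Option III > Measure 2, so there is no Condorcet winner.

none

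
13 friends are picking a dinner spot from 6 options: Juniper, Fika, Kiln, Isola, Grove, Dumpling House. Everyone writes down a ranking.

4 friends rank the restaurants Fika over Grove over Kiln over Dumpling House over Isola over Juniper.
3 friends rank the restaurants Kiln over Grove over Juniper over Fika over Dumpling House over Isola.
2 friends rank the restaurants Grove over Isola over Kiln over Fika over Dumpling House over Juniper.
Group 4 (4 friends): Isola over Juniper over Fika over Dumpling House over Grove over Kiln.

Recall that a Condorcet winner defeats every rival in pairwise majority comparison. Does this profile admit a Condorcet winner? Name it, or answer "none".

Check each pair by majority over 13 ballots:
Juniper vs Fika: 3+4 = 7 for Juniper, 6 for Fika — Juniper by 7–6.
Juniper–Kiln: Kiln 9–4.
Juniper vs Isola: Juniper is ranked higher on 3 ballots, Isola on 10. Isola wins 10–3.
Juniper vs Grove: Grove wins 9–4.
Juniper–Dumpling House: Juniper 7–6.
Fika vs Kiln: 8 to 5, Fika.
Fika vs Isola: Fika wins 7–6.
Fika vs Grove: 4+4 = 8 for Fika, 5 for Grove — Fika by 8–5.
Fika vs Dumpling House: Fika is ranked higher on 4+3+2+4 = 13 ballots, Dumpling House on 0. Fika wins 13–0.
Kiln vs Isola: Kiln preferred on 4+3 = 7 ballots; Kiln wins 7–6.
Kiln vs Grove: Grove, 10–3.
Kiln–Dumpling House: Kiln 9–4.
Isola vs Grove: Isola preferred on 4 ballots; Grove wins 9–4.
Isola vs Dumpling House: Dumpling House, 7–6.
Grove vs Dumpling House: Grove preferred on 4+3+2 = 9 ballots; Grove wins 9–4.
Every restaurant loses at least once (Juniper loses to Kiln; Fika loses to Juniper; Kiln loses to Fika; Isola loses to Fika; Grove loses to Fika; Dumpling House loses to Juniper). The majority relation contains the cycle Juniper → Fika → Kiln → Juniper, so there is no Condorcet winner.

none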